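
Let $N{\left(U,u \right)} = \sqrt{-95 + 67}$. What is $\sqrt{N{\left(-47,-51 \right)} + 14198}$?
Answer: $\sqrt{14198 + 2 i \sqrt{7}} \approx 119.16 + 0.0222 i$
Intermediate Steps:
$N{\left(U,u \right)} = 2 i \sqrt{7}$ ($N{\left(U,u \right)} = \sqrt{-28} = 2 i \sqrt{7}$)
$\sqrt{N{\left(-47,-51 \right)} + 14198} = \sqrt{2 i \sqrt{7} + 14198} = \sqrt{14198 + 2 i \sqrt{7}}$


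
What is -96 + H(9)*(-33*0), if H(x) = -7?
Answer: -96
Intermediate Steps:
-96 + H(9)*(-33*0) = -96 - (-231)*0 = -96 - 7*0 = -96 + 0 = -96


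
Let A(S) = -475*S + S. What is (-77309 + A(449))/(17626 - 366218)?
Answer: 290135/348592 ≈ 0.83230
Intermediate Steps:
A(S) = -474*S
(-77309 + A(449))/(17626 - 366218) = (-77309 - 474*449)/(17626 - 366218) = (-77309 - 212826)/(-348592) = -290135*(-1/348592) = 290135/348592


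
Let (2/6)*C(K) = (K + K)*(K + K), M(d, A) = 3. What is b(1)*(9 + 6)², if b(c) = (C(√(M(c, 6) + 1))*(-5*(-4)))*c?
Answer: 216000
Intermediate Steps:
C(K) = 12*K² (C(K) = 3*((K + K)*(K + K)) = 3*((2*K)*(2*K)) = 3*(4*K²) = 12*K²)
b(c) = 960*c (b(c) = ((12*(√(3 + 1))²)*(-5*(-4)))*c = ((12*(√4)²)*20)*c = ((12*2²)*20)*c = ((12*4)*20)*c = (48*20)*c = 960*c)
b(1)*(9 + 6)² = (960*1)*(9 + 6)² = 960*15² = 960*225 = 216000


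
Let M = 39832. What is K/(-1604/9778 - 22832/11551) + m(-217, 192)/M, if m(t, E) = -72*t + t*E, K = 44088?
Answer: -6198490429801389/300954534725 ≈ -20596.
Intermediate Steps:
m(t, E) = -72*t + E*t
K/(-1604/9778 - 22832/11551) + m(-217, 192)/M = 44088/(-1604/9778 - 22832/11551) - 217*(-72 + 192)/39832 = 44088/(-1604*1/9778 - 22832*1/11551) - 217*120*(1/39832) = 44088/(-802/4889 - 22832/11551) - 26040*1/39832 = 44088/(-120889550/56472839) - 3255/4979 = 44088*(-56472839/120889550) - 3255/4979 = -1244887262916/60444775 - 3255/4979 = -6198490429801389/300954534725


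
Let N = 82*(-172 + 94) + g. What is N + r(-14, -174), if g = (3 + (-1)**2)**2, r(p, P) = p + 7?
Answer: -6387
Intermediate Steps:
r(p, P) = 7 + p
g = 16 (g = (3 + 1)**2 = 4**2 = 16)
N = -6380 (N = 82*(-172 + 94) + 16 = 82*(-78) + 16 = -6396 + 16 = -6380)
N + r(-14, -174) = -6380 + (7 - 14) = -6380 - 7 = -6387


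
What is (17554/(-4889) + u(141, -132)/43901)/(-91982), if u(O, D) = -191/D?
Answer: 101723302529/2605980908810136 ≈ 3.9035e-5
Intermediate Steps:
(17554/(-4889) + u(141, -132)/43901)/(-91982) = (17554/(-4889) - 191/(-132)/43901)/(-91982) = (17554*(-1/4889) - 191*(-1/132)*(1/43901))*(-1/91982) = (-17554/4889 + (191/132)*(1/43901))*(-1/91982) = (-17554/4889 + 191/5794932)*(-1/91982) = -101723302529/28331422548*(-1/91982) = 101723302529/2605980908810136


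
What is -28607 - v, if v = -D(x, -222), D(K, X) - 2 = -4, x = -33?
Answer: -28609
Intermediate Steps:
D(K, X) = -2 (D(K, X) = 2 - 4 = -2)
v = 2 (v = -1*(-2) = 2)
-28607 - v = -28607 - 1*2 = -28607 - 2 = -28609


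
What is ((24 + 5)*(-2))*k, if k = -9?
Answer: 522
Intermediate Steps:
((24 + 5)*(-2))*k = ((24 + 5)*(-2))*(-9) = (29*(-2))*(-9) = -58*(-9) = 522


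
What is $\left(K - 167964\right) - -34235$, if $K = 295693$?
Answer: $161964$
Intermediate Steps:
$\left(K - 167964\right) - -34235 = \left(295693 - 167964\right) - -34235 = 127729 + 34235 = 161964$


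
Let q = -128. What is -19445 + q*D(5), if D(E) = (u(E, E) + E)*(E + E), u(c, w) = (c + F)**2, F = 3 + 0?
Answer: -107765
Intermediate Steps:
F = 3
u(c, w) = (3 + c)**2 (u(c, w) = (c + 3)**2 = (3 + c)**2)
D(E) = 2*E*(E + (3 + E)**2) (D(E) = ((3 + E)**2 + E)*(E + E) = (E + (3 + E)**2)*(2*E) = 2*E*(E + (3 + E)**2))
-19445 + q*D(5) = -19445 - 256*5*(5 + (3 + 5)**2) = -19445 - 256*5*(5 + 8**2) = -19445 - 256*5*(5 + 64) = -19445 - 256*5*69 = -19445 - 128*690 = -19445 - 88320 = -107765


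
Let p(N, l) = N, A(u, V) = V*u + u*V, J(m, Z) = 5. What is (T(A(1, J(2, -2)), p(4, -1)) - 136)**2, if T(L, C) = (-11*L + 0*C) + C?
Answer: 58564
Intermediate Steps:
A(u, V) = 2*V*u (A(u, V) = V*u + V*u = 2*V*u)
T(L, C) = C - 11*L (T(L, C) = (-11*L + 0) + C = -11*L + C = C - 11*L)
(T(A(1, J(2, -2)), p(4, -1)) - 136)**2 = ((4 - 22*5) - 136)**2 = ((4 - 11*10) - 136)**2 = ((4 - 110) - 136)**2 = (-106 - 136)**2 = (-242)**2 = 58564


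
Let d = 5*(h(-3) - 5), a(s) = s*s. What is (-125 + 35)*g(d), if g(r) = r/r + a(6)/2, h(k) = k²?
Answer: -1710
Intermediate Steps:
a(s) = s²
d = 20 (d = 5*((-3)² - 5) = 5*(9 - 5) = 5*4 = 20)
g(r) = 19 (g(r) = r/r + 6²/2 = 1 + 36*(½) = 1 + 18 = 19)
(-125 + 35)*g(d) = (-125 + 35)*19 = -90*19 = -1710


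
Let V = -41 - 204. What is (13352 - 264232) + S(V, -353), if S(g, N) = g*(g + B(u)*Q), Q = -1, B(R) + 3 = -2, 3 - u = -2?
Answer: -192080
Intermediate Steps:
u = 5 (u = 3 - 1*(-2) = 3 + 2 = 5)
B(R) = -5 (B(R) = -3 - 2 = -5)
V = -245
S(g, N) = g*(5 + g) (S(g, N) = g*(g - 5*(-1)) = g*(g + 5) = g*(5 + g))
(13352 - 264232) + S(V, -353) = (13352 - 264232) - 245*(5 - 245) = -250880 - 245*(-240) = -250880 + 58800 = -192080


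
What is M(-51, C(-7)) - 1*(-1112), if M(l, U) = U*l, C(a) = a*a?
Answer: -1387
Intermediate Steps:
C(a) = a²
M(-51, C(-7)) - 1*(-1112) = (-7)²*(-51) - 1*(-1112) = 49*(-51) + 1112 = -2499 + 1112 = -1387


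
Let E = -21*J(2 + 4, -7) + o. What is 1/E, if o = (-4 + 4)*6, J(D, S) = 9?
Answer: -1/189 ≈ -0.0052910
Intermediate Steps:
o = 0 (o = 0*6 = 0)
E = -189 (E = -21*9 + 0 = -189 + 0 = -189)
1/E = 1/(-189) = -1/189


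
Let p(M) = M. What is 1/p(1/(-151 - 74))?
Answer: -225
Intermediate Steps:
1/p(1/(-151 - 74)) = 1/(1/(-151 - 74)) = 1/(1/(-225)) = 1/(-1/225) = -225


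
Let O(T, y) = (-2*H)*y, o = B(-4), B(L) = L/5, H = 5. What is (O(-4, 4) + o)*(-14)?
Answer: 2856/5 ≈ 571.20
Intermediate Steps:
B(L) = L/5 (B(L) = L*(⅕) = L/5)
o = -⅘ (o = (⅕)*(-4) = -⅘ ≈ -0.80000)
O(T, y) = -10*y (O(T, y) = (-2*5)*y = -10*y)
(O(-4, 4) + o)*(-14) = (-10*4 - ⅘)*(-14) = (-40 - ⅘)*(-14) = -204/5*(-14) = 2856/5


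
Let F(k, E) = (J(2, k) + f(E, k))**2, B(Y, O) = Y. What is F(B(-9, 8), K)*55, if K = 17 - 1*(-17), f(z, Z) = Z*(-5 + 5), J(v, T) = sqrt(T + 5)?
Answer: -220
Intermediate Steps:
J(v, T) = sqrt(5 + T)
f(z, Z) = 0 (f(z, Z) = Z*0 = 0)
K = 34 (K = 17 + 17 = 34)
F(k, E) = 5 + k (F(k, E) = (sqrt(5 + k) + 0)**2 = (sqrt(5 + k))**2 = 5 + k)
F(B(-9, 8), K)*55 = (5 - 9)*55 = -4*55 = -220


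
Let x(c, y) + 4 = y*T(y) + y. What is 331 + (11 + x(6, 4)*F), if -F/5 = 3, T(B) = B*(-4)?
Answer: 1302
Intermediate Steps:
T(B) = -4*B
x(c, y) = -4 + y - 4*y**2 (x(c, y) = -4 + (y*(-4*y) + y) = -4 + (-4*y**2 + y) = -4 + (y - 4*y**2) = -4 + y - 4*y**2)
F = -15 (F = -5*3 = -15)
331 + (11 + x(6, 4)*F) = 331 + (11 + (-4 + 4 - 4*4**2)*(-15)) = 331 + (11 + (-4 + 4 - 4*16)*(-15)) = 331 + (11 + (-4 + 4 - 64)*(-15)) = 331 + (11 - 64*(-15)) = 331 + (11 + 960) = 331 + 971 = 1302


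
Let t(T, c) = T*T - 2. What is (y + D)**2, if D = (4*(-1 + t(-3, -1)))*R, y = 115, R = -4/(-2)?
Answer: 26569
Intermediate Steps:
t(T, c) = -2 + T**2 (t(T, c) = T**2 - 2 = -2 + T**2)
R = 2 (R = -4*(-1)/2 = -1*(-2) = 2)
D = 48 (D = (4*(-1 + (-2 + (-3)**2)))*2 = (4*(-1 + (-2 + 9)))*2 = (4*(-1 + 7))*2 = (4*6)*2 = 24*2 = 48)
(y + D)**2 = (115 + 48)**2 = 163**2 = 26569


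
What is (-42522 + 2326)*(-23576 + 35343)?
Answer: -472986332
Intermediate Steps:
(-42522 + 2326)*(-23576 + 35343) = -40196*11767 = -472986332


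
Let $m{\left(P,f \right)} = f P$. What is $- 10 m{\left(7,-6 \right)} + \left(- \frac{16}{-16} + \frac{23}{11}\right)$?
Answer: $\frac{4654}{11} \approx 423.09$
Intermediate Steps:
$m{\left(P,f \right)} = P f$
$- 10 m{\left(7,-6 \right)} + \left(- \frac{16}{-16} + \frac{23}{11}\right) = - 10 \cdot 7 \left(-6\right) + \left(- \frac{16}{-16} + \frac{23}{11}\right) = \left(-10\right) \left(-42\right) + \left(\left(-16\right) \left(- \frac{1}{16}\right) + 23 \cdot \frac{1}{11}\right) = 420 + \left(1 + \frac{23}{11}\right) = 420 + \frac{34}{11} = \frac{4654}{11}$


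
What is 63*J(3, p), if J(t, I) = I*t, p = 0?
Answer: 0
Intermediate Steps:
63*J(3, p) = 63*(0*3) = 63*0 = 0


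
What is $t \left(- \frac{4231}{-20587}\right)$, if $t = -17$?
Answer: $- \frac{4231}{1211} \approx -3.4938$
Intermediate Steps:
$t \left(- \frac{4231}{-20587}\right) = - 17 \left(- \frac{4231}{-20587}\right) = - 17 \left(\left(-4231\right) \left(- \frac{1}{20587}\right)\right) = \left(-17\right) \frac{4231}{20587} = - \frac{4231}{1211}$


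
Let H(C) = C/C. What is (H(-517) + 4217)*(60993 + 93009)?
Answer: 649580436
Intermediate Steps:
H(C) = 1
(H(-517) + 4217)*(60993 + 93009) = (1 + 4217)*(60993 + 93009) = 4218*154002 = 649580436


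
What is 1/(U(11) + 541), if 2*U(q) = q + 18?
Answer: 2/1111 ≈ 0.0018002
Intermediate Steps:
U(q) = 9 + q/2 (U(q) = (q + 18)/2 = (18 + q)/2 = 9 + q/2)
1/(U(11) + 541) = 1/((9 + (½)*11) + 541) = 1/((9 + 11/2) + 541) = 1/(29/2 + 541) = 1/(1111/2) = 2/1111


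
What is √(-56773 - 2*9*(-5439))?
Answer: √41129 ≈ 202.80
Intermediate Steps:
√(-56773 - 2*9*(-5439)) = √(-56773 - 18*(-5439)) = √(-56773 + 97902) = √41129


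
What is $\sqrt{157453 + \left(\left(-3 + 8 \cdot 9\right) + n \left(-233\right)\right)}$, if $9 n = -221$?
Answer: $\frac{\sqrt{1469191}}{3} \approx 404.03$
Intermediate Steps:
$n = - \frac{221}{9}$ ($n = \frac{1}{9} \left(-221\right) = - \frac{221}{9} \approx -24.556$)
$\sqrt{157453 + \left(\left(-3 + 8 \cdot 9\right) + n \left(-233\right)\right)} = \sqrt{157453 + \left(\left(-3 + 8 \cdot 9\right) - - \frac{51493}{9}\right)} = \sqrt{157453 + \left(\left(-3 + 72\right) + \frac{51493}{9}\right)} = \sqrt{157453 + \left(69 + \frac{51493}{9}\right)} = \sqrt{157453 + \frac{52114}{9}} = \sqrt{\frac{1469191}{9}} = \frac{\sqrt{1469191}}{3}$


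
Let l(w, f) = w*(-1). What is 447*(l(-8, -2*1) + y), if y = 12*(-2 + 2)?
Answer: 3576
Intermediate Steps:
l(w, f) = -w
y = 0 (y = 12*0 = 0)
447*(l(-8, -2*1) + y) = 447*(-1*(-8) + 0) = 447*(8 + 0) = 447*8 = 3576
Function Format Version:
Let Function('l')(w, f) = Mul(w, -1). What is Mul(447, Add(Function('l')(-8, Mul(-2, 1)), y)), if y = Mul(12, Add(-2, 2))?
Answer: 3576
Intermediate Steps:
Function('l')(w, f) = Mul(-1, w)
y = 0 (y = Mul(12, 0) = 0)
Mul(447, Add(Function('l')(-8, Mul(-2, 1)), y)) = Mul(447, Add(Mul(-1, -8), 0)) = Mul(447, Add(8, 0)) = Mul(447, 8) = 3576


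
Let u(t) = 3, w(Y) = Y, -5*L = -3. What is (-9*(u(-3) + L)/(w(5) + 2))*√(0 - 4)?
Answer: -324*I/35 ≈ -9.2571*I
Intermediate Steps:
L = ⅗ (L = -⅕*(-3) = ⅗ ≈ 0.60000)
(-9*(u(-3) + L)/(w(5) + 2))*√(0 - 4) = (-9*(3 + ⅗)/(5 + 2))*√(0 - 4) = (-162/(5*7))*√(-4) = (-162/(5*7))*(2*I) = (-9*18/35)*(2*I) = -324*I/35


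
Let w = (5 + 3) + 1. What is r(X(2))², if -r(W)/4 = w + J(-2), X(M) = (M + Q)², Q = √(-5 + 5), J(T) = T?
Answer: 784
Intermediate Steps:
w = 9 (w = 8 + 1 = 9)
Q = 0 (Q = √0 = 0)
X(M) = M² (X(M) = (M + 0)² = M²)
r(W) = -28 (r(W) = -4*(9 - 2) = -4*7 = -28)
r(X(2))² = (-28)² = 784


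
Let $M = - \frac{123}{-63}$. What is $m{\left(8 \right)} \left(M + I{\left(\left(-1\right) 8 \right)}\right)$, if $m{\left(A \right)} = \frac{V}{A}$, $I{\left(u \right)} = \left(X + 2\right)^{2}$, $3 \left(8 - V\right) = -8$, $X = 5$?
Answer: $\frac{4280}{63} \approx 67.937$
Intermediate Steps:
$V = \frac{32}{3}$ ($V = 8 - - \frac{8}{3} = 8 + \frac{8}{3} = \frac{32}{3} \approx 10.667$)
$I{\left(u \right)} = 49$ ($I{\left(u \right)} = \left(5 + 2\right)^{2} = 7^{2} = 49$)
$M = \frac{41}{21}$ ($M = \left(-123\right) \left(- \frac{1}{63}\right) = \frac{41}{21} \approx 1.9524$)
$m{\left(A \right)} = \frac{32}{3 A}$
$m{\left(8 \right)} \left(M + I{\left(\left(-1\right) 8 \right)}\right) = \frac{32}{3 \cdot 8} \left(\frac{41}{21} + 49\right) = \frac{32}{3} \cdot \frac{1}{8} \cdot \frac{1070}{21} = \frac{4}{3} \cdot \frac{1070}{21} = \frac{4280}{63}$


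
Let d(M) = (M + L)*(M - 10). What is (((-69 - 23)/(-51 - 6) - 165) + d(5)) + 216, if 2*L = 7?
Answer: 1153/114 ≈ 10.114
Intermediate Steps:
L = 7/2 (L = (½)*7 = 7/2 ≈ 3.5000)
d(M) = (-10 + M)*(7/2 + M) (d(M) = (M + 7/2)*(M - 10) = (7/2 + M)*(-10 + M) = (-10 + M)*(7/2 + M))
(((-69 - 23)/(-51 - 6) - 165) + d(5)) + 216 = (((-69 - 23)/(-51 - 6) - 165) + (-35 + 5² - 13/2*5)) + 216 = ((-92/(-57) - 165) + (-35 + 25 - 65/2)) + 216 = ((-92*(-1/57) - 165) - 85/2) + 216 = ((92/57 - 165) - 85/2) + 216 = (-9313/57 - 85/2) + 216 = -23471/114 + 216 = 1153/114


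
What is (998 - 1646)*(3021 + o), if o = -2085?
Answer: -606528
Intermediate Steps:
(998 - 1646)*(3021 + o) = (998 - 1646)*(3021 - 2085) = -648*936 = -606528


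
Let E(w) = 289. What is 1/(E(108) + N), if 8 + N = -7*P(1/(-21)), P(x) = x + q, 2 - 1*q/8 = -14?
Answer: -3/1844 ≈ -0.0016269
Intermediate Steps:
q = 128 (q = 16 - 8*(-14) = 16 + 112 = 128)
P(x) = 128 + x (P(x) = x + 128 = 128 + x)
N = -2711/3 (N = -8 - 7*(128 + 1/(-21)) = -8 - 7*(128 + 1*(-1/21)) = -8 - 7*(128 - 1/21) = -8 - 7*2687/21 = -8 - 2687/3 = -2711/3 ≈ -903.67)
1/(E(108) + N) = 1/(289 - 2711/3) = 1/(-1844/3) = -3/1844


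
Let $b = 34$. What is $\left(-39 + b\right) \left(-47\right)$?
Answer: $235$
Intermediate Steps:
$\left(-39 + b\right) \left(-47\right) = \left(-39 + 34\right) \left(-47\right) = \left(-5\right) \left(-47\right) = 235$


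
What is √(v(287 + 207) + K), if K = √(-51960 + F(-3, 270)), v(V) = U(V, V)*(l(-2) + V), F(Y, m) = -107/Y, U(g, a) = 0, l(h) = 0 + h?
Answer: 3^(¾)*155773^(¼)*√I/3 ≈ 10.674 + 10.674*I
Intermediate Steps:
l(h) = h
v(V) = 0 (v(V) = 0*(-2 + V) = 0)
K = I*√467319/3 (K = √(-51960 - 107/(-3)) = √(-51960 - 107*(-⅓)) = √(-51960 + 107/3) = √(-155773/3) = I*√467319/3 ≈ 227.87*I)
√(v(287 + 207) + K) = √(0 + I*√467319/3) = √(I*√467319/3) = 3^(¾)*155773^(¼)*√I/3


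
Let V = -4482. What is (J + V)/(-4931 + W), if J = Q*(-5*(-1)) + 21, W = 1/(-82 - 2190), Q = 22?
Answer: 9885472/11203233 ≈ 0.88238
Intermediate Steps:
W = -1/2272 (W = 1/(-2272) = -1/2272 ≈ -0.00044014)
J = 131 (J = 22*(-5*(-1)) + 21 = 22*5 + 21 = 110 + 21 = 131)
(J + V)/(-4931 + W) = (131 - 4482)/(-4931 - 1/2272) = -4351/(-11203233/2272) = -4351*(-2272/11203233) = 9885472/11203233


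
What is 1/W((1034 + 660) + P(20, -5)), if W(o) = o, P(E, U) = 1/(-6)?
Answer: 6/10163 ≈ 0.00059038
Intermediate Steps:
P(E, U) = -⅙
1/W((1034 + 660) + P(20, -5)) = 1/((1034 + 660) - ⅙) = 1/(1694 - ⅙) = 1/(10163/6) = 6/10163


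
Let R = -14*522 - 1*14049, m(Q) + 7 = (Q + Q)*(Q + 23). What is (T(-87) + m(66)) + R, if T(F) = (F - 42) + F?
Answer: -9832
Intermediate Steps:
T(F) = -42 + 2*F (T(F) = (-42 + F) + F = -42 + 2*F)
m(Q) = -7 + 2*Q*(23 + Q) (m(Q) = -7 + (Q + Q)*(Q + 23) = -7 + (2*Q)*(23 + Q) = -7 + 2*Q*(23 + Q))
R = -21357 (R = -7308 - 14049 = -21357)
(T(-87) + m(66)) + R = ((-42 + 2*(-87)) + (-7 + 2*66² + 46*66)) - 21357 = ((-42 - 174) + (-7 + 2*4356 + 3036)) - 21357 = (-216 + (-7 + 8712 + 3036)) - 21357 = (-216 + 11741) - 21357 = 11525 - 21357 = -9832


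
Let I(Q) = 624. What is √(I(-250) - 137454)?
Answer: I*√136830 ≈ 369.91*I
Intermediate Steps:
√(I(-250) - 137454) = √(624 - 137454) = √(-136830) = I*√136830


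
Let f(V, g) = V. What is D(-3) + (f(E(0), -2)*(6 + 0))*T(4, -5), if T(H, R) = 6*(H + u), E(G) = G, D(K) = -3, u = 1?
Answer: -3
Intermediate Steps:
T(H, R) = 6 + 6*H (T(H, R) = 6*(H + 1) = 6*(1 + H) = 6 + 6*H)
D(-3) + (f(E(0), -2)*(6 + 0))*T(4, -5) = -3 + (0*(6 + 0))*(6 + 6*4) = -3 + (0*6)*(6 + 24) = -3 + 0*30 = -3 + 0 = -3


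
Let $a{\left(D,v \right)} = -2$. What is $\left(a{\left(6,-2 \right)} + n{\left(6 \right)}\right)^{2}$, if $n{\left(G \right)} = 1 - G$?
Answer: $49$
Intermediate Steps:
$\left(a{\left(6,-2 \right)} + n{\left(6 \right)}\right)^{2} = \left(-2 + \left(1 - 6\right)\right)^{2} = \left(-2 - 5\right)^{2} = \left(-7\right)^{2} = 49$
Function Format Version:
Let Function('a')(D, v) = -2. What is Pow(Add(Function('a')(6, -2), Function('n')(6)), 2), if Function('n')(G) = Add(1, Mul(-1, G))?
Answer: 49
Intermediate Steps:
Pow(Add(Function('a')(6, -2), Function('n')(6)), 2) = Pow(Add(-2, Add(1, Mul(-1, 6))), 2) = Pow(Add(-2, Add(1, -6)), 2) = Pow(Add(-2, -5), 2) = Pow(-7, 2) = 49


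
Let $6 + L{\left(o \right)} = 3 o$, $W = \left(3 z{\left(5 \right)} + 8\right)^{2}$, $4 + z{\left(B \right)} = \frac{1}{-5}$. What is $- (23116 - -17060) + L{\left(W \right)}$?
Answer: $- \frac{1002963}{25} \approx -40119.0$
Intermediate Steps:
$z{\left(B \right)} = - \frac{21}{5}$ ($z{\left(B \right)} = -4 + \frac{1}{-5} = -4 - \frac{1}{5} = - \frac{21}{5}$)
$W = \frac{529}{25}$ ($W = \left(3 \left(- \frac{21}{5}\right) + 8\right)^{2} = \left(- \frac{63}{5} + 8\right)^{2} = \left(- \frac{23}{5}\right)^{2} = \frac{529}{25} \approx 21.16$)
$L{\left(o \right)} = -6 + 3 o$
$- (23116 - -17060) + L{\left(W \right)} = - (23116 - -17060) + \left(-6 + 3 \cdot \frac{529}{25}\right) = - (23116 + 17060) + \left(-6 + \frac{1587}{25}\right) = \left(-1\right) 40176 + \frac{1437}{25} = -40176 + \frac{1437}{25} = - \frac{1002963}{25}$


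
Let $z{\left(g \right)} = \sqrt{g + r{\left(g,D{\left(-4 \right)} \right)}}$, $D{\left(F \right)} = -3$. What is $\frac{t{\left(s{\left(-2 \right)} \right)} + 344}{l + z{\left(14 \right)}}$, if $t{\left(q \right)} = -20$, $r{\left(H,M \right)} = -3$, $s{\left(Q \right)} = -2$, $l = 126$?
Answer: $\frac{40824}{15865} - \frac{324 \sqrt{11}}{15865} \approx 2.5055$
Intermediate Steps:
$z{\left(g \right)} = \sqrt{-3 + g}$ ($z{\left(g \right)} = \sqrt{g - 3} = \sqrt{-3 + g}$)
$\frac{t{\left(s{\left(-2 \right)} \right)} + 344}{l + z{\left(14 \right)}} = \frac{-20 + 344}{126 + \sqrt{-3 + 14}} = \frac{324}{126 + \sqrt{11}}$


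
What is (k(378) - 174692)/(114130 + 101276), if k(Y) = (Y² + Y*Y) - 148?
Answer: 18488/35901 ≈ 0.51497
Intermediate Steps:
k(Y) = -148 + 2*Y² (k(Y) = (Y² + Y²) - 148 = 2*Y² - 148 = -148 + 2*Y²)
(k(378) - 174692)/(114130 + 101276) = ((-148 + 2*378²) - 174692)/(114130 + 101276) = ((-148 + 2*142884) - 174692)/215406 = ((-148 + 285768) - 174692)*(1/215406) = (285620 - 174692)*(1/215406) = 110928*(1/215406) = 18488/35901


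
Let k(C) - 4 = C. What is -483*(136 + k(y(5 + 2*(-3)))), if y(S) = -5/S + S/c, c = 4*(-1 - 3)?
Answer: -1121043/16 ≈ -70065.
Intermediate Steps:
c = -16 (c = 4*(-4) = -16)
y(S) = -5/S - S/16 (y(S) = -5/S + S/(-16) = -5/S + S*(-1/16) = -5/S - S/16)
k(C) = 4 + C
-483*(136 + k(y(5 + 2*(-3)))) = -483*(136 + (4 + (-5/(5 + 2*(-3)) - (5 + 2*(-3))/16))) = -483*(136 + (4 + (-5/(5 - 6) - (5 - 6)/16))) = -483*(136 + (4 + (-5/(-1) - 1/16*(-1)))) = -483*(136 + (4 + (-5*(-1) + 1/16))) = -483*(136 + (4 + (5 + 1/16))) = -483*(136 + (4 + 81/16)) = -483*(136 + 145/16) = -483*2321/16 = -1121043/16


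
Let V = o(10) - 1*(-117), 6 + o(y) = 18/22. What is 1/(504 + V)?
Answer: 11/6774 ≈ 0.0016239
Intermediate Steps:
o(y) = -57/11 (o(y) = -6 + 18/22 = -6 + 18*(1/22) = -6 + 9/11 = -57/11)
V = 1230/11 (V = -57/11 - 1*(-117) = -57/11 + 117 = 1230/11 ≈ 111.82)
1/(504 + V) = 1/(504 + 1230/11) = 1/(6774/11) = 11/6774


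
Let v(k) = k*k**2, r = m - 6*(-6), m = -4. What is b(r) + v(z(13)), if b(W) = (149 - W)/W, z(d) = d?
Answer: 70421/32 ≈ 2200.7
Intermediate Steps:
r = 32 (r = -4 - 6*(-6) = -4 + 36 = 32)
v(k) = k**3
b(W) = (149 - W)/W
b(r) + v(z(13)) = (149 - 1*32)/32 + 13**3 = (149 - 32)/32 + 2197 = (1/32)*117 + 2197 = 117/32 + 2197 = 70421/32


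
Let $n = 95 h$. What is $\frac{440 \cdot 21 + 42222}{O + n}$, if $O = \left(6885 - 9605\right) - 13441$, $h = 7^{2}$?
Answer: $- \frac{25731}{5753} \approx -4.4726$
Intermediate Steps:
$h = 49$
$O = -16161$ ($O = \left(6885 - 9605\right) - 13441 = -2720 - 13441 = -16161$)
$n = 4655$ ($n = 95 \cdot 49 = 4655$)
$\frac{440 \cdot 21 + 42222}{O + n} = \frac{440 \cdot 21 + 42222}{-16161 + 4655} = \frac{9240 + 42222}{-11506} = 51462 \left(- \frac{1}{11506}\right) = - \frac{25731}{5753}$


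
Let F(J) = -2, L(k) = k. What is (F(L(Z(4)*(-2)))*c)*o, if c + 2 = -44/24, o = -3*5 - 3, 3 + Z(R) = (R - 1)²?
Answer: -138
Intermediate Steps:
Z(R) = -3 + (-1 + R)² (Z(R) = -3 + (R - 1)² = -3 + (-1 + R)²)
o = -18 (o = -15 - 3 = -18)
c = -23/6 (c = -2 - 44/24 = -2 - 44*1/24 = -2 - 11/6 = -23/6 ≈ -3.8333)
(F(L(Z(4)*(-2)))*c)*o = -2*(-23/6)*(-18) = (23/3)*(-18) = -138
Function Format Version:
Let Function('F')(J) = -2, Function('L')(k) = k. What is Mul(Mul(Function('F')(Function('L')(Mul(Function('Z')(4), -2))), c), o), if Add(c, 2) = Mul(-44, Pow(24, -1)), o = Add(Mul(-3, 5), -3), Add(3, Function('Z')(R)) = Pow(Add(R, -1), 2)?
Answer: -138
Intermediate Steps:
Function('Z')(R) = Add(-3, Pow(Add(-1, R), 2)) (Function('Z')(R) = Add(-3, Pow(Add(R, -1), 2)) = Add(-3, Pow(Add(-1, R), 2)))
o = -18 (o = Add(-15, -3) = -18)
c = Rational(-23, 6) (c = Add(-2, Mul(-44, Pow(24, -1))) = Add(-2, Mul(-44, Rational(1, 24))) = Add(-2, Rational(-11, 6)) = Rational(-23, 6) ≈ -3.8333)
Mul(Mul(Function('F')(Function('L')(Mul(Function('Z')(4), -2))), c), o) = Mul(Mul(-2, Rational(-23, 6)), -18) = Mul(Rational(23, 3), -18) = -138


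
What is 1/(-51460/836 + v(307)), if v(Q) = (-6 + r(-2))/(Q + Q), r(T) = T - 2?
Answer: -64163/3950600 ≈ -0.016241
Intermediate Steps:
r(T) = -2 + T
v(Q) = -5/Q (v(Q) = (-6 + (-2 - 2))/(Q + Q) = (-6 - 4)/((2*Q)) = (1/(2*Q))*(-10) = -5/Q)
1/(-51460/836 + v(307)) = 1/(-51460/836 - 5/307) = 1/(-51460*1/836 - 5*1/307) = 1/(-12865/209 - 5/307) = 1/(-3950600/64163) = -64163/3950600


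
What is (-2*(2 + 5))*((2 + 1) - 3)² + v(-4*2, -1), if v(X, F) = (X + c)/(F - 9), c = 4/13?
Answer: 10/13 ≈ 0.76923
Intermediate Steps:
c = 4/13 (c = 4*(1/13) = 4/13 ≈ 0.30769)
v(X, F) = (4/13 + X)/(-9 + F) (v(X, F) = (X + 4/13)/(F - 9) = (4/13 + X)/(-9 + F))
(-2*(2 + 5))*((2 + 1) - 3)² + v(-4*2, -1) = (-2*(2 + 5))*((2 + 1) - 3)² + (4/13 - 4*2)/(-9 - 1) = (-2*7)*(3 - 3)² + (4/13 - 8)/(-10) = -14*0² - ⅒*(-100/13) = -14*0 + 10/13 = 0 + 10/13 = 10/13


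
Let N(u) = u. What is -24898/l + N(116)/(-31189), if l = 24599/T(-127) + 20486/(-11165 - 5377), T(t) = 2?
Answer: -12869185039112/6345022885327 ≈ -2.0282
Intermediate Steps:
l = 203437843/16542 (l = 24599/2 + 20486/(-11165 - 5377) = 24599*(1/2) + 20486/(-16542) = 24599/2 + 20486*(-1/16542) = 24599/2 - 10243/8271 = 203437843/16542 ≈ 12298.)
-24898/l + N(116)/(-31189) = -24898/203437843/16542 + 116/(-31189) = -24898*16542/203437843 + 116*(-1/31189) = -411862716/203437843 - 116/31189 = -12869185039112/6345022885327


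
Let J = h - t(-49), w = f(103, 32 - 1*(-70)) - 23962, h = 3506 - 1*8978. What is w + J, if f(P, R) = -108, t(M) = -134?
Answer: -29408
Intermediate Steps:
h = -5472 (h = 3506 - 8978 = -5472)
w = -24070 (w = -108 - 23962 = -24070)
J = -5338 (J = -5472 - 1*(-134) = -5472 + 134 = -5338)
w + J = -24070 - 5338 = -29408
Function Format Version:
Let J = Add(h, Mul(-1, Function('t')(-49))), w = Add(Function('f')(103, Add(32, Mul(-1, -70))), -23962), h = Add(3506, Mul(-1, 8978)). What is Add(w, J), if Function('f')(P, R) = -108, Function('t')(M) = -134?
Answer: -29408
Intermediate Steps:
h = -5472 (h = Add(3506, -8978) = -5472)
w = -24070 (w = Add(-108, -23962) = -24070)
J = -5338 (J = Add(-5472, Mul(-1, -134)) = Add(-5472, 134) = -5338)
Add(w, J) = Add(-24070, -5338) = -29408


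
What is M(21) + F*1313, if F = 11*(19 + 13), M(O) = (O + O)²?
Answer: 463940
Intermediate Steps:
M(O) = 4*O² (M(O) = (2*O)² = 4*O²)
F = 352 (F = 11*32 = 352)
M(21) + F*1313 = 4*21² + 352*1313 = 4*441 + 462176 = 1764 + 462176 = 463940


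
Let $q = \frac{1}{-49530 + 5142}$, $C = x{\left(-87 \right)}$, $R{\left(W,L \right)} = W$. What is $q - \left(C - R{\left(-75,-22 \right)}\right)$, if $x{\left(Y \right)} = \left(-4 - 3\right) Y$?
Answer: $- \frac{30361393}{44388} \approx -684.0$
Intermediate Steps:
$x{\left(Y \right)} = - 7 Y$
$C = 609$ ($C = \left(-7\right) \left(-87\right) = 609$)
$q = - \frac{1}{44388}$ ($q = \frac{1}{-44388} = - \frac{1}{44388} \approx -2.2529 \cdot 10^{-5}$)
$q - \left(C - R{\left(-75,-22 \right)}\right) = - \frac{1}{44388} - 684 = - \frac{30361393}{44388}$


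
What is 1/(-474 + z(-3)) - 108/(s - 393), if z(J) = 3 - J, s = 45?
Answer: 4183/13572 ≈ 0.30821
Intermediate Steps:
1/(-474 + z(-3)) - 108/(s - 393) = 1/(-474 + (3 - 1*(-3))) - 108/(45 - 393) = 1/(-474 + (3 + 3)) - 108/(-348) = 1/(-474 + 6) - 1/348*(-108) = 1/(-468) + 9/29 = -1/468 + 9/29 = 4183/13572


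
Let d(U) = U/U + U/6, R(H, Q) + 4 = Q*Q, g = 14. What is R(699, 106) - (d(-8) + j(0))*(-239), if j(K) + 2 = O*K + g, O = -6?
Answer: 42061/3 ≈ 14020.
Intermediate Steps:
R(H, Q) = -4 + Q² (R(H, Q) = -4 + Q*Q = -4 + Q²)
j(K) = 12 - 6*K (j(K) = -2 + (-6*K + 14) = -2 + (14 - 6*K) = 12 - 6*K)
d(U) = 1 + U/6 (d(U) = 1 + U*(⅙) = 1 + U/6)
R(699, 106) - (d(-8) + j(0))*(-239) = (-4 + 106²) - ((1 + (⅙)*(-8)) + (12 - 6*0))*(-239) = (-4 + 11236) - ((1 - 4/3) + (12 + 0))*(-239) = 11232 - (-⅓ + 12)*(-239) = 11232 - 35*(-239)/3 = 11232 - 1*(-8365/3) = 11232 + 8365/3 = 42061/3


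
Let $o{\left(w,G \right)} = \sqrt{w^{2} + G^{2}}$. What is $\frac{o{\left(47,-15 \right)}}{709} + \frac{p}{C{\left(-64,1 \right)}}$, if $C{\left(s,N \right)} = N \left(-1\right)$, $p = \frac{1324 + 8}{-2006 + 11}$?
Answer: $\frac{444}{665} + \frac{\sqrt{2434}}{709} \approx 0.73725$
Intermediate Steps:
$p = - \frac{444}{665}$ ($p = \frac{1332}{-1995} = 1332 \left(- \frac{1}{1995}\right) = - \frac{444}{665} \approx -0.66767$)
$C{\left(s,N \right)} = - N$
$o{\left(w,G \right)} = \sqrt{G^{2} + w^{2}}$
$\frac{o{\left(47,-15 \right)}}{709} + \frac{p}{C{\left(-64,1 \right)}} = \frac{\sqrt{\left(-15\right)^{2} + 47^{2}}}{709} - \frac{444}{665 \left(\left(-1\right) 1\right)} = \sqrt{225 + 2209} \cdot \frac{1}{709} - \frac{444}{665 \left(-1\right)} = \sqrt{2434} \cdot \frac{1}{709} - - \frac{444}{665} = \frac{\sqrt{2434}}{709} + \frac{444}{665} = \frac{444}{665} + \frac{\sqrt{2434}}{709}$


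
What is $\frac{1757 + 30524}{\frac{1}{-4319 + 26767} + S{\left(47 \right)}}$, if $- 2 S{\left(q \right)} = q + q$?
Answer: $- \frac{724643888}{1055055} \approx -686.83$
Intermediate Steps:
$S{\left(q \right)} = - q$ ($S{\left(q \right)} = - \frac{q + q}{2} = - \frac{2 q}{2} = - q$)
$\frac{1757 + 30524}{\frac{1}{-4319 + 26767} + S{\left(47 \right)}} = \frac{1757 + 30524}{\frac{1}{-4319 + 26767} - 47} = \frac{32281}{\frac{1}{22448} - 47} = \frac{32281}{- \frac{1055055}{22448}} = 32281 \left(- \frac{22448}{1055055}\right) = - \frac{724643888}{1055055}$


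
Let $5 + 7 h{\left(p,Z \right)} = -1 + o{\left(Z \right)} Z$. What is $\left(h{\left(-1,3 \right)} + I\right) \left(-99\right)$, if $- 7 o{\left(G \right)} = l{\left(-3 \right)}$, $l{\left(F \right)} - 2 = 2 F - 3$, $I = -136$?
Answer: $\frac{94545}{7} \approx 13506.0$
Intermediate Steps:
$l{\left(F \right)} = -1 + 2 F$ ($l{\left(F \right)} = 2 + \left(2 F - 3\right) = 2 + \left(-3 + 2 F\right) = -1 + 2 F$)
$o{\left(G \right)} = 1$ ($o{\left(G \right)} = - \frac{-1 + 2 \left(-3\right)}{7} = - \frac{-1 - 6}{7} = \left(- \frac{1}{7}\right) \left(-7\right) = 1$)
$h{\left(p,Z \right)} = - \frac{6}{7} + \frac{Z}{7}$ ($h{\left(p,Z \right)} = - \frac{5}{7} + \frac{-1 + 1 Z}{7} = - \frac{5}{7} + \frac{-1 + Z}{7} = - \frac{5}{7} + \left(- \frac{1}{7} + \frac{Z}{7}\right) = - \frac{6}{7} + \frac{Z}{7}$)
$\left(h{\left(-1,3 \right)} + I\right) \left(-99\right) = \left(\left(- \frac{6}{7} + \frac{1}{7} \cdot 3\right) - 136\right) \left(-99\right) = \left(\left(- \frac{6}{7} + \frac{3}{7}\right) - 136\right) \left(-99\right) = \left(- \frac{3}{7} - 136\right) \left(-99\right) = \left(- \frac{955}{7}\right) \left(-99\right) = \frac{94545}{7}$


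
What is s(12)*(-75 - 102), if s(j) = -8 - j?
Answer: 3540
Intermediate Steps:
s(12)*(-75 - 102) = (-8 - 1*12)*(-75 - 102) = (-8 - 12)*(-177) = -20*(-177) = 3540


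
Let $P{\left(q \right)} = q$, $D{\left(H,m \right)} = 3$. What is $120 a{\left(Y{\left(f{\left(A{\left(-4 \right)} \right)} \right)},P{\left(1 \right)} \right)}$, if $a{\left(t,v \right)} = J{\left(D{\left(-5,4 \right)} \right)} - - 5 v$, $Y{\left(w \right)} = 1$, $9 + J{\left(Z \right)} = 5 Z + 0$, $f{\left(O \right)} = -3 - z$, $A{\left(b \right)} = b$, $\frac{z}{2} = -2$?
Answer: $1320$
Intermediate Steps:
$z = -4$ ($z = 2 \left(-2\right) = -4$)
$f{\left(O \right)} = 1$ ($f{\left(O \right)} = -3 - -4 = -3 + 4 = 1$)
$J{\left(Z \right)} = -9 + 5 Z$ ($J{\left(Z \right)} = -9 + \left(5 Z + 0\right) = -9 + 5 Z$)
$a{\left(t,v \right)} = 6 + 5 v$ ($a{\left(t,v \right)} = \left(-9 + 5 \cdot 3\right) - - 5 v = \left(-9 + 15\right) + 5 v = 6 + 5 v$)
$120 a{\left(Y{\left(f{\left(A{\left(-4 \right)} \right)} \right)},P{\left(1 \right)} \right)} = 120 \left(6 + 5 \cdot 1\right) = 120 \left(6 + 5\right) = 120 \cdot 11 = 1320$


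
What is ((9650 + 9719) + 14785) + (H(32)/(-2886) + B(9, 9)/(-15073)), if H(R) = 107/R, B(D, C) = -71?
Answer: 47543113949365/1392021696 ≈ 34154.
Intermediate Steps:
((9650 + 9719) + 14785) + (H(32)/(-2886) + B(9, 9)/(-15073)) = ((9650 + 9719) + 14785) + ((107/32)/(-2886) - 71/(-15073)) = (19369 + 14785) + ((107*(1/32))*(-1/2886) - 71*(-1/15073)) = 34154 + ((107/32)*(-1/2886) + 71/15073) = 34154 + (-107/92352 + 71/15073) = 34154 + 4944181/1392021696 = 47543113949365/1392021696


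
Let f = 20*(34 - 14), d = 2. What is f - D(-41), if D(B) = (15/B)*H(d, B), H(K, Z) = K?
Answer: 16430/41 ≈ 400.73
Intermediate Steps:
f = 400 (f = 20*20 = 400)
D(B) = 30/B (D(B) = (15/B)*2 = 30/B)
f - D(-41) = 400 - 30/(-41) = 400 - 30*(-1)/41 = 400 - 1*(-30/41) = 400 + 30/41 = 16430/41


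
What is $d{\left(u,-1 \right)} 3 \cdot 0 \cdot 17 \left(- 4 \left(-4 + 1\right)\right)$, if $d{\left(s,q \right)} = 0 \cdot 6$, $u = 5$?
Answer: $0$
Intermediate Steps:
$d{\left(s,q \right)} = 0$
$d{\left(u,-1 \right)} 3 \cdot 0 \cdot 17 \left(- 4 \left(-4 + 1\right)\right) = 0 \cdot 3 \cdot 0 \cdot 17 \left(- 4 \left(-4 + 1\right)\right) = 0 \cdot 0 \cdot 17 \left(\left(-4\right) \left(-3\right)\right) = 0 \cdot 17 \cdot 12 = 0 \cdot 12 = 0$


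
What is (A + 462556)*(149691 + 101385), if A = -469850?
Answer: -1831348344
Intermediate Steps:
(A + 462556)*(149691 + 101385) = (-469850 + 462556)*(149691 + 101385) = -7294*251076 = -1831348344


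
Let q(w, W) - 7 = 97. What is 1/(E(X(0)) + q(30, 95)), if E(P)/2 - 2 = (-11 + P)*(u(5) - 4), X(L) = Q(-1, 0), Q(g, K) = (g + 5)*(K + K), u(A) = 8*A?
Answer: -1/684 ≈ -0.0014620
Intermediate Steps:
q(w, W) = 104 (q(w, W) = 7 + 97 = 104)
Q(g, K) = 2*K*(5 + g) (Q(g, K) = (5 + g)*(2*K) = 2*K*(5 + g))
X(L) = 0 (X(L) = 2*0*(5 - 1) = 2*0*4 = 0)
E(P) = -788 + 72*P (E(P) = 4 + 2*((-11 + P)*(8*5 - 4)) = 4 + 2*((-11 + P)*(40 - 4)) = 4 + 2*((-11 + P)*36) = 4 + 2*(-396 + 36*P) = 4 + (-792 + 72*P) = -788 + 72*P)
1/(E(X(0)) + q(30, 95)) = 1/((-788 + 72*0) + 104) = 1/((-788 + 0) + 104) = 1/(-788 + 104) = 1/(-684) = -1/684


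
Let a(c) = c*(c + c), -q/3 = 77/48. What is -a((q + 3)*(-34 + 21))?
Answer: -142129/128 ≈ -1110.4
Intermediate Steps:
q = -77/16 (q = -231/48 = -3*77/48 = -77/16 ≈ -4.8125)
a(c) = 2*c² (a(c) = c*(2*c) = 2*c²)
-a((q + 3)*(-34 + 21)) = -2*((-77/16 + 3)*(-34 + 21))² = -2*(-29/16*(-13))² = -2*(377/16)² = -2*142129/256 = -1*142129/128 = -142129/128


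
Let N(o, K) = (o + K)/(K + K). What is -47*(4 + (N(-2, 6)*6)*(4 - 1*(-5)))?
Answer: -1034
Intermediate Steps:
N(o, K) = (K + o)/(2*K) (N(o, K) = (K + o)/((2*K)) = (K + o)*(1/(2*K)) = (K + o)/(2*K))
-47*(4 + (N(-2, 6)*6)*(4 - 1*(-5))) = -47*(4 + (((½)*(6 - 2)/6)*6)*(4 - 1*(-5))) = -47*(4 + (((½)*(⅙)*4)*6)*(4 + 5)) = -47*(4 + ((⅓)*6)*9) = -47*(4 + 2*9) = -47*(4 + 18) = -47*22 = -1034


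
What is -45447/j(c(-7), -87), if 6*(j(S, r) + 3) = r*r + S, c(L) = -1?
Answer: -136341/3775 ≈ -36.117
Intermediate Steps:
j(S, r) = -3 + S/6 + r²/6 (j(S, r) = -3 + (r*r + S)/6 = -3 + (r² + S)/6 = -3 + (S + r²)/6 = -3 + (S/6 + r²/6) = -3 + S/6 + r²/6)
-45447/j(c(-7), -87) = -45447/(-3 + (⅙)*(-1) + (⅙)*(-87)²) = -45447/(-3 - ⅙ + (⅙)*7569) = -45447/(-3 - ⅙ + 2523/2) = -45447/3775/3 = -45447*3/3775 = -136341/3775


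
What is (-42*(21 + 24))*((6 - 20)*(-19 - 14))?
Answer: -873180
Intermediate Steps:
(-42*(21 + 24))*((6 - 20)*(-19 - 14)) = (-42*45)*(-14*(-33)) = -1890*462 = -873180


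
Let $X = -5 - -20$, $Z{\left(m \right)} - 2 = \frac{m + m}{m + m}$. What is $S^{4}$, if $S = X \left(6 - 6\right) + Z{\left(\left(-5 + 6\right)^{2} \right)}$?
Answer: $81$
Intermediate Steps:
$Z{\left(m \right)} = 3$ ($Z{\left(m \right)} = 2 + \frac{m + m}{m + m} = 2 + \frac{2 m}{2 m} = 2 + 2 m \frac{1}{2 m} = 2 + 1 = 3$)
$X = 15$ ($X = -5 + 20 = 15$)
$S = 3$ ($S = 15 \left(6 - 6\right) + 3 = 15 \cdot 0 + 3 = 0 + 3 = 3$)
$S^{4} = 3^{4} = 81$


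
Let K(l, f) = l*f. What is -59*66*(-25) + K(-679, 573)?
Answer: -291717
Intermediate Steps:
K(l, f) = f*l
-59*66*(-25) + K(-679, 573) = -59*66*(-25) + 573*(-679) = -3894*(-25) - 389067 = 97350 - 389067 = -291717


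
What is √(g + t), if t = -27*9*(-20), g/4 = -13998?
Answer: 2*I*√12783 ≈ 226.12*I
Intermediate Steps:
g = -55992 (g = 4*(-13998) = -55992)
t = 4860 (t = -243*(-20) = 4860)
√(g + t) = √(-55992 + 4860) = √(-51132) = 2*I*√12783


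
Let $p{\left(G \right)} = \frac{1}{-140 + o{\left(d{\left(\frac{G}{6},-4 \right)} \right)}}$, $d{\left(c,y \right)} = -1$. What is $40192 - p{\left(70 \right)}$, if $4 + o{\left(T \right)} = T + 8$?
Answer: $\frac{5506305}{137} \approx 40192.0$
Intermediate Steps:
$o{\left(T \right)} = 4 + T$ ($o{\left(T \right)} = -4 + \left(T + 8\right) = -4 + \left(8 + T\right) = 4 + T$)
$p{\left(G \right)} = - \frac{1}{137}$ ($p{\left(G \right)} = \frac{1}{-140 + \left(4 - 1\right)} = \frac{1}{-140 + 3} = \frac{1}{-137} = - \frac{1}{137}$)
$40192 - p{\left(70 \right)} = 40192 - - \frac{1}{137} = 40192 + \frac{1}{137} = \frac{5506305}{137}$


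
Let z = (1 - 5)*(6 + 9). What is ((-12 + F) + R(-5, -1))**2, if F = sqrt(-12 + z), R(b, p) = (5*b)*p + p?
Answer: 72 + 144*I*sqrt(2) ≈ 72.0 + 203.65*I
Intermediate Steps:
z = -60 (z = -4*15 = -60)
R(b, p) = p + 5*b*p (R(b, p) = 5*b*p + p = p + 5*b*p)
F = 6*I*sqrt(2) (F = sqrt(-12 - 60) = sqrt(-72) = 6*I*sqrt(2) ≈ 8.4853*I)
((-12 + F) + R(-5, -1))**2 = ((-12 + 6*I*sqrt(2)) - (1 + 5*(-5)))**2 = ((-12 + 6*I*sqrt(2)) - (1 - 25))**2 = ((-12 + 6*I*sqrt(2)) - 1*(-24))**2 = ((-12 + 6*I*sqrt(2)) + 24)**2 = (12 + 6*I*sqrt(2))**2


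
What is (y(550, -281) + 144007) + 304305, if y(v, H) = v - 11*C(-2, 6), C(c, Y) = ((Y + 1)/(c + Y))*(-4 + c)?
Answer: 897955/2 ≈ 4.4898e+5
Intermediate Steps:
C(c, Y) = (1 + Y)*(-4 + c)/(Y + c) (C(c, Y) = ((1 + Y)/(Y + c))*(-4 + c) = (1 + Y)*(-4 + c)/(Y + c))
y(v, H) = 231/2 + v (y(v, H) = v - 11*(-4 - 2 - 4*6 + 6*(-2))/(6 - 2) = v - 11*(-4 - 2 - 24 - 12)/4 = v - 11*(-42)/4 = v - 11*(-21/2) = v + 231/2 = 231/2 + v)
(y(550, -281) + 144007) + 304305 = ((231/2 + 550) + 144007) + 304305 = (1331/2 + 144007) + 304305 = 289345/2 + 304305 = 897955/2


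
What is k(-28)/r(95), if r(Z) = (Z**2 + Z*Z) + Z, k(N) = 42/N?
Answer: -3/36290 ≈ -8.2667e-5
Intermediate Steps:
r(Z) = Z + 2*Z**2 (r(Z) = (Z**2 + Z**2) + Z = 2*Z**2 + Z = Z + 2*Z**2)
k(-28)/r(95) = (42/(-28))/((95*(1 + 2*95))) = (42*(-1/28))/((95*(1 + 190))) = -3/(2*(95*191)) = -3/2/18145 = -3/2*1/18145 = -3/36290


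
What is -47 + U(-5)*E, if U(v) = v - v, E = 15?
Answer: -47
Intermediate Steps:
U(v) = 0
-47 + U(-5)*E = -47 + 0*15 = -47 + 0 = -47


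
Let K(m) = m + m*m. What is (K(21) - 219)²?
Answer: 59049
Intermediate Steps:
K(m) = m + m²
(K(21) - 219)² = (21*(1 + 21) - 219)² = (21*22 - 219)² = (462 - 219)² = 243² = 59049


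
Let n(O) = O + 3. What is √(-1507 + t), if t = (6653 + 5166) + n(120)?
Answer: √10435 ≈ 102.15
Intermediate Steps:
n(O) = 3 + O
t = 11942 (t = (6653 + 5166) + (3 + 120) = 11819 + 123 = 11942)
√(-1507 + t) = √(-1507 + 11942) = √10435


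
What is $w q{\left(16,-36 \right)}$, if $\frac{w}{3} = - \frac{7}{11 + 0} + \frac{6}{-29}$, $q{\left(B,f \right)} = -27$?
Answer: $\frac{21789}{319} \approx 68.304$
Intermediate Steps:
$w = - \frac{807}{319}$ ($w = 3 \left(- \frac{7}{11 + 0} + \frac{6}{-29}\right) = 3 \left(- \frac{7}{11} + 6 \left(- \frac{1}{29}\right)\right) = 3 \left(\left(-7\right) \frac{1}{11} - \frac{6}{29}\right) = 3 \left(- \frac{7}{11} - \frac{6}{29}\right) = 3 \left(- \frac{269}{319}\right) = - \frac{807}{319} \approx -2.5298$)
$w q{\left(16,-36 \right)} = \left(- \frac{807}{319}\right) \left(-27\right) = \frac{21789}{319}$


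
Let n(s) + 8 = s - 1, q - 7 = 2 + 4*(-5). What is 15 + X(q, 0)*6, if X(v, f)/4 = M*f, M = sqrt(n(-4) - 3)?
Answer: 15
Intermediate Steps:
q = -11 (q = 7 + (2 + 4*(-5)) = 7 + (2 - 20) = 7 - 18 = -11)
n(s) = -9 + s (n(s) = -8 + (s - 1) = -8 + (-1 + s) = -9 + s)
M = 4*I (M = sqrt((-9 - 4) - 3) = sqrt(-13 - 3) = sqrt(-16) = 4*I ≈ 4.0*I)
X(v, f) = 16*I*f (X(v, f) = 4*((4*I)*f) = 4*(4*I*f) = 16*I*f)
15 + X(q, 0)*6 = 15 + (16*I*0)*6 = 15 + 0*6 = 15 + 0 = 15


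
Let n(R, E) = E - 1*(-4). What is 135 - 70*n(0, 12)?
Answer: -985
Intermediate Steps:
n(R, E) = 4 + E (n(R, E) = E + 4 = 4 + E)
135 - 70*n(0, 12) = 135 - 70*(4 + 12) = 135 - 70*16 = 135 - 1120 = -985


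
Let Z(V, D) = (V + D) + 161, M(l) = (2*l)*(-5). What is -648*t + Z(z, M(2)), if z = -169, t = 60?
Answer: -38908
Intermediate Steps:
M(l) = -10*l
Z(V, D) = 161 + D + V (Z(V, D) = (D + V) + 161 = 161 + D + V)
-648*t + Z(z, M(2)) = -648*60 + (161 - 10*2 - 169) = -38880 + (161 - 20 - 169) = -38880 - 28 = -38908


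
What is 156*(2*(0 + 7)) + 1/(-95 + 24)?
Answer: 155063/71 ≈ 2184.0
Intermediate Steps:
156*(2*(0 + 7)) + 1/(-95 + 24) = 156*(2*7) + 1/(-71) = 156*14 - 1/71 = 2184 - 1/71 = 155063/71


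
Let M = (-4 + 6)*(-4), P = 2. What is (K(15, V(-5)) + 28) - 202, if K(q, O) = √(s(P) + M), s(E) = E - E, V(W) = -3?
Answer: -174 + 2*I*√2 ≈ -174.0 + 2.8284*I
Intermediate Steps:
s(E) = 0
M = -8 (M = 2*(-4) = -8)
K(q, O) = 2*I*√2 (K(q, O) = √(0 - 8) = √(-8) = 2*I*√2)
(K(15, V(-5)) + 28) - 202 = (2*I*√2 + 28) - 202 = (28 + 2*I*√2) - 202 = -174 + 2*I*√2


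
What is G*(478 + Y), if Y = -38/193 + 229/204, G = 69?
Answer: 433694003/13124 ≈ 33046.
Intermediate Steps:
Y = 36445/39372 (Y = -38*1/193 + 229*(1/204) = -38/193 + 229/204 = 36445/39372 ≈ 0.92566)
G*(478 + Y) = 69*(478 + 36445/39372) = 69*(18856261/39372) = 433694003/13124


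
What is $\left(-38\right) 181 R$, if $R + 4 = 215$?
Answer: $-1451258$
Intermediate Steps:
$R = 211$ ($R = -4 + 215 = 211$)
$\left(-38\right) 181 R = \left(-38\right) 181 \cdot 211 = \left(-6878\right) 211 = -1451258$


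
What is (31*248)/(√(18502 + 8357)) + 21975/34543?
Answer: 21975/34543 + 7688*√26859/26859 ≈ 47.547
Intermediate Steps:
(31*248)/(√(18502 + 8357)) + 21975/34543 = 7688/(√26859) + 21975*(1/34543) = 7688*(√26859/26859) + 21975/34543 = 7688*√26859/26859 + 21975/34543 = 21975/34543 + 7688*√26859/26859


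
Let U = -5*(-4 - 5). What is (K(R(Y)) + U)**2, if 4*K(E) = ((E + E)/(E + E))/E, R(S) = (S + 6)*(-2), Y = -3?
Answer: 1164241/576 ≈ 2021.3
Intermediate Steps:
R(S) = -12 - 2*S (R(S) = (6 + S)*(-2) = -12 - 2*S)
K(E) = 1/(4*E) (K(E) = (((E + E)/(E + E))/E)/4 = (((2*E)/((2*E)))/E)/4 = (((2*E)*(1/(2*E)))/E)/4 = (1/E)/4 = 1/(4*E))
U = 45 (U = -5*(-9) = 45)
(K(R(Y)) + U)**2 = (1/(4*(-12 - 2*(-3))) + 45)**2 = (1/(4*(-12 + 6)) + 45)**2 = ((1/4)/(-6) + 45)**2 = ((1/4)*(-1/6) + 45)**2 = (-1/24 + 45)**2 = (1079/24)**2 = 1164241/576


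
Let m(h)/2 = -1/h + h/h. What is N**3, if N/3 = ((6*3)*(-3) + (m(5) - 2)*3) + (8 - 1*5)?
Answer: -480048687/125 ≈ -3.8404e+6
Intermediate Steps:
m(h) = 2 - 2/h (m(h) = 2*(-1/h + h/h) = 2*(-1/h + 1) = 2*(1 - 1/h) = 2 - 2/h)
N = -783/5 (N = 3*(((6*3)*(-3) + ((2 - 2/5) - 2)*3) + (8 - 1*5)) = 3*((18*(-3) + ((2 - 2*1/5) - 2)*3) + (8 - 5)) = 3*((-54 + ((2 - 2/5) - 2)*3) + 3) = 3*((-54 + (8/5 - 2)*3) + 3) = 3*((-54 - 2/5*3) + 3) = 3*((-54 - 6/5) + 3) = 3*(-276/5 + 3) = 3*(-261/5) = -783/5 ≈ -156.60)
N**3 = (-783/5)**3 = -480048687/125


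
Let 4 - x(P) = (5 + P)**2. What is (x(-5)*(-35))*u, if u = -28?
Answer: 3920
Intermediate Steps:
x(P) = 4 - (5 + P)**2
(x(-5)*(-35))*u = ((4 - (5 - 5)**2)*(-35))*(-28) = ((4 - 1*0**2)*(-35))*(-28) = ((4 - 1*0)*(-35))*(-28) = ((4 + 0)*(-35))*(-28) = (4*(-35))*(-28) = -140*(-28) = 3920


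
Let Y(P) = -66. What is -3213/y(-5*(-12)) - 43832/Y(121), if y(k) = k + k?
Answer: 841297/1320 ≈ 637.35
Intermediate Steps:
y(k) = 2*k
-3213/y(-5*(-12)) - 43832/Y(121) = -3213/(2*(-5*(-12))) - 43832/(-66) = -3213/(2*60) - 43832*(-1/66) = -3213/120 + 21916/33 = -3213*1/120 + 21916/33 = -1071/40 + 21916/33 = 841297/1320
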